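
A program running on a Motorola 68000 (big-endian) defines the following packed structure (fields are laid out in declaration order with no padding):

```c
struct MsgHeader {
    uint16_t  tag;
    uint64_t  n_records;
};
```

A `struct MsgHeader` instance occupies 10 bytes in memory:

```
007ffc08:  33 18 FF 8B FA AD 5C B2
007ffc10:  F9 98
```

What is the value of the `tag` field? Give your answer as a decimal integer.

`tag` is the first field, at byte offset 0, occupying 2 bytes.
Bytes at offsets 0..1: 33 18.
Big-endian stores the most-significant byte at the lowest address.
The bytes are already most-significant first: 0x3318.
0x3318 = 13080.

13080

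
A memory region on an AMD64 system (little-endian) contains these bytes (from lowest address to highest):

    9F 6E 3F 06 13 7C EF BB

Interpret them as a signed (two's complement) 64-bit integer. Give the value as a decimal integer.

-4904565048032137569

Little-endian stores the least-significant byte at the lowest address.
Reassemble most-significant byte first: BB EF 7C 13 06 3F 6E 9F → 0xBBEF7C13063F6E9F.
Top bit is set, so as a signed 64-bit value this is 0xBBEF7C13063F6E9F − 2^64 = -4904565048032137569.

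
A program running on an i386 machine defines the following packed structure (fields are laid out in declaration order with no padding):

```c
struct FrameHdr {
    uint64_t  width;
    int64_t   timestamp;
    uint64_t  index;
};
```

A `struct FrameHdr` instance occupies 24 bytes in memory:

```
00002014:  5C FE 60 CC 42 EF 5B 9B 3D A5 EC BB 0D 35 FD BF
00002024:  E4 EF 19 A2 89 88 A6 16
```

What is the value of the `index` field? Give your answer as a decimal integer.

`index` follows `width` (8 B), `timestamp` (8 B), so it starts at offset 8 + 8 = 16 and occupies 8 bytes.
Bytes at offsets 16..23: E4 EF 19 A2 89 88 A6 16.
Little-endian stores the least-significant byte at the lowest address.
Reassemble most-significant byte first: 16 A6 88 89 A2 19 EF E4 → 0x16A68889A219EFE4.
0x16A68889A219EFE4 = 1632142039679889380.

1632142039679889380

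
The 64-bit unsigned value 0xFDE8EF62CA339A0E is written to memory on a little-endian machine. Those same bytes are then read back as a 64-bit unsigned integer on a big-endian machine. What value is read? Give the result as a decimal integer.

Stored little-endian, the bytes at ascending addresses are 0E 9A 33 CA 62 EF E8 FD.
Read back as big-endian, the last byte is least significant, giving 0x0E9A33CA62EFE8FD.
0x0E9A33CA62EFE8FD = 1052210407280732413.

1052210407280732413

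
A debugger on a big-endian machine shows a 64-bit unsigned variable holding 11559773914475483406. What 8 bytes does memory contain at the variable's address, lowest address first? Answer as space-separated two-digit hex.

11559773914475483406 in hexadecimal, padded to 64 bits, is 0xA06C91210023510E.
Split into bytes (most-significant first): A0 6C 91 21 00 23 51 0E.
Big-endian stores the most-significant byte at the lowest address.
So the memory order matches the most-significant-first order: A0 6C 91 21 00 23 51 0E.

A0 6C 91 21 00 23 51 0E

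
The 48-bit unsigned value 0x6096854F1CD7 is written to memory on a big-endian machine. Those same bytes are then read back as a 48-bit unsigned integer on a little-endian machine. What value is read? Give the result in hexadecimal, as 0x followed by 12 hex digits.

Stored big-endian, the bytes at ascending addresses are 60 96 85 4F 1C D7.
Read back as little-endian, the first byte is least significant, giving 0xD71C4F859660.

0xD71C4F859660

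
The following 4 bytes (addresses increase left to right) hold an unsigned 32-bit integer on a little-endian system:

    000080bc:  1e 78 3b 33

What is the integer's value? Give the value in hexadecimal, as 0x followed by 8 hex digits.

0x333B781E

Little-endian stores the least-significant byte at the lowest address.
Reassemble most-significant byte first: 33 3B 78 1E → 0x333B781E.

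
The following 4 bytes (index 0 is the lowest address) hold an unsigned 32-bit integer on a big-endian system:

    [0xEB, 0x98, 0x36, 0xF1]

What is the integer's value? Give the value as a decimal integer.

Big-endian stores the most-significant byte at the lowest address.
The bytes are already most-significant first: 0xEB9836F1.
0xEB9836F1 = 3952621297.

3952621297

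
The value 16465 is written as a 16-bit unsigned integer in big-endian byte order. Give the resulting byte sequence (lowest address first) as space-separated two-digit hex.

40 51

16465 in hexadecimal, padded to 16 bits, is 0x4051.
Split into bytes (most-significant first): 40 51.
Big-endian stores the most-significant byte at the lowest address.
So the memory order matches the most-significant-first order: 40 51.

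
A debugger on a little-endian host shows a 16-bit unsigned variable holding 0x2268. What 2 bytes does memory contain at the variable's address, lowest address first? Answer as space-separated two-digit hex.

68 22

Split into bytes (most-significant first): 22 68.
In little-endian order the low byte comes first in memory.
So at ascending addresses the bytes are 68 22.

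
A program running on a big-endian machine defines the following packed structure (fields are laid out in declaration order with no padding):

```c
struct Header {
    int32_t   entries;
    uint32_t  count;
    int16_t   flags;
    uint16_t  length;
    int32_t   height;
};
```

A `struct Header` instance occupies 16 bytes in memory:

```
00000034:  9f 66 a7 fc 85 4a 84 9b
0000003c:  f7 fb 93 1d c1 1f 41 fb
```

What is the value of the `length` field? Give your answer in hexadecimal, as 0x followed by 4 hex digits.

0x931D

`length` follows `entries` (4 B), `count` (4 B), `flags` (2 B), so it starts at offset 4 + 4 + 2 = 10 and occupies 2 bytes.
Bytes at offsets 10..11: 93 1D.
Big-endian stores the most-significant byte at the lowest address.
The bytes are already most-significant first: 0x931D.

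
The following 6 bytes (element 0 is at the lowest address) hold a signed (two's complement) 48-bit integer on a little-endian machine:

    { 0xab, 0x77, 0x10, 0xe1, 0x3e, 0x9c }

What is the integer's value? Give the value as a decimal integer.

-109681098852437

Little-endian stores the least-significant byte at the lowest address.
Reassemble most-significant byte first: 9C 3E E1 10 77 AB → 0x9C3EE11077AB.
Top bit is set, so as a signed 48-bit value this is 0x9C3EE11077AB − 2^48 = -109681098852437.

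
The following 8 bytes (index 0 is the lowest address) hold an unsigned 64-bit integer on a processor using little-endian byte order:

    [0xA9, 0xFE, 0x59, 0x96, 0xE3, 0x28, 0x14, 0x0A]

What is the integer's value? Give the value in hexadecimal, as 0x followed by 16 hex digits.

0x0A1428E39659FEA9

Little-endian stores the least-significant byte at the lowest address.
Reassemble most-significant byte first: 0A 14 28 E3 96 59 FE A9 → 0x0A1428E39659FEA9.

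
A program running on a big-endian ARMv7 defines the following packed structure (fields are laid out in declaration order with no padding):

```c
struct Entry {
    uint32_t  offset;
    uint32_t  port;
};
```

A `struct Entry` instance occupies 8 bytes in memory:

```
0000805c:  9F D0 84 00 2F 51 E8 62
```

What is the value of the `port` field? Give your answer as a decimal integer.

793897058

`port` follows `offset` (4 bytes), so it starts at byte offset 4 and occupies 4 bytes.
Bytes at offsets 4..7: 2F 51 E8 62.
Big-endian: lowest address holds the most-significant byte.
The bytes are already most-significant first: 0x2F51E862.
0x2F51E862 = 793897058.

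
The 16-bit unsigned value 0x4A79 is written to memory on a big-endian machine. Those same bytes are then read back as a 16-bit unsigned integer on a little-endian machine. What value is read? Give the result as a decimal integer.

31050

Stored big-endian, the bytes at ascending addresses are 4A 79.
Read back as little-endian, the first byte is least significant, giving 0x794A.
0x794A = 31050.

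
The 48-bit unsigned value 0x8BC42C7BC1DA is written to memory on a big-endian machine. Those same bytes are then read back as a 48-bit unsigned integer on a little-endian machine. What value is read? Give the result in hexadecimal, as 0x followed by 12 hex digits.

0xDAC17B2CC48B

Stored big-endian, the bytes at ascending addresses are 8B C4 2C 7B C1 DA.
Read back as little-endian, the first byte is least significant, giving 0xDAC17B2CC48B.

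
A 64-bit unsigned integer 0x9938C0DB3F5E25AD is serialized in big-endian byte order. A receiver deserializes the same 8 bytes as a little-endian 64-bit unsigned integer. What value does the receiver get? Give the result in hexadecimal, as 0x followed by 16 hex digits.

0xAD255E3FDBC03899

Stored big-endian, the bytes at ascending addresses are 99 38 C0 DB 3F 5E 25 AD.
Read back as little-endian, the first byte is least significant, giving 0xAD255E3FDBC03899.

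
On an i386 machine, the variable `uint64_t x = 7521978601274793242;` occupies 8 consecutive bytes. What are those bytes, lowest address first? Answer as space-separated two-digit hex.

1A DD 12 49 AF 6F 63 68

7521978601274793242 in hexadecimal, padded to 64 bits, is 0x68636FAF4912DD1A.
Split into bytes (most-significant first): 68 63 6F AF 49 12 DD 1A.
Little-endian stores the least-significant byte at the lowest address.
So at ascending addresses the bytes are 1A DD 12 49 AF 6F 63 68.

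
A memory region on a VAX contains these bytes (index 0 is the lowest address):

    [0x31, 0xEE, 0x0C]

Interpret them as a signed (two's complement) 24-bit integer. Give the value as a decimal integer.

847409

In little-endian order the low byte comes first in memory.
Reassemble most-significant byte first: 0C EE 31 → 0x0CEE31.
0x0CEE31 = 847409.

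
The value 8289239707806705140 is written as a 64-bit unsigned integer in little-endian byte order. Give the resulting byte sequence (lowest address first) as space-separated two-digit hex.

8289239707806705140 in hexadecimal, padded to 64 bits, is 0x73094B9891E1A5F4.
Split into bytes (most-significant first): 73 09 4B 98 91 E1 A5 F4.
Little-endian: lowest address holds the least-significant byte.
So at ascending addresses the bytes are F4 A5 E1 91 98 4B 09 73.

F4 A5 E1 91 98 4B 09 73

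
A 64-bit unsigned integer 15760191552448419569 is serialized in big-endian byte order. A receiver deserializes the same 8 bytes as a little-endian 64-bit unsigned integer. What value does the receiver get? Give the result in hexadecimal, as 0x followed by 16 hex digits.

15760191552448419569 in 64-bit hexadecimal is 0xDAB772B743CCD6F1.
Stored big-endian, the bytes at ascending addresses are DA B7 72 B7 43 CC D6 F1.
Read back as little-endian, the first byte is least significant, giving 0xF1D6CC43B772B7DA.

0xF1D6CC43B772B7DA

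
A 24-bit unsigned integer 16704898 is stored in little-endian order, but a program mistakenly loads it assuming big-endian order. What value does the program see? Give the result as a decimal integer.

8578558

16704898 in 24-bit hexadecimal is 0xFEE582.
Stored little-endian, the bytes at ascending addresses are 82 E5 FE.
Read back as big-endian, the last byte is least significant, giving 0x82E5FE.
0x82E5FE = 8578558.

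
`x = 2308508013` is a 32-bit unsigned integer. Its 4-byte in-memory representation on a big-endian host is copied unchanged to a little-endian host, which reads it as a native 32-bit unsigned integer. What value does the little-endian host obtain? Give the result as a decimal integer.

2308508013 in 32-bit hexadecimal is 0x8999096D.
Stored big-endian, the bytes at ascending addresses are 89 99 09 6D.
Read back as little-endian, the first byte is least significant, giving 0x6D099989.
0x6D099989 = 1829345673.

1829345673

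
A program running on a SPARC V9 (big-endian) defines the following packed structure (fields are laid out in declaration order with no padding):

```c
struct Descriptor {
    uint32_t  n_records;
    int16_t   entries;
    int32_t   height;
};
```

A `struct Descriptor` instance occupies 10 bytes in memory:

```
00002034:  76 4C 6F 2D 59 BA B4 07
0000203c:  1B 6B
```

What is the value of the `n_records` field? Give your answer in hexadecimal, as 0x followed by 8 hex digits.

`n_records` is the first field, at byte offset 0, occupying 4 bytes.
Bytes at offsets 0..3: 76 4C 6F 2D.
In big-endian order the high byte comes first in memory.
The bytes are already most-significant first: 0x764C6F2D.

0x764C6F2D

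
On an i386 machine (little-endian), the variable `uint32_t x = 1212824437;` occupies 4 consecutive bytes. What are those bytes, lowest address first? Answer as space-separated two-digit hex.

75 3B 4A 48

1212824437 in hexadecimal, padded to 32 bits, is 0x484A3B75.
Split into bytes (most-significant first): 48 4A 3B 75.
Little-endian stores the least-significant byte at the lowest address.
So at ascending addresses the bytes are 75 3B 4A 48.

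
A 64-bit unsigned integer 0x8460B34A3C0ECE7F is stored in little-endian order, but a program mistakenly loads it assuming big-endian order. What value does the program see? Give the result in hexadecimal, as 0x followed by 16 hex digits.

0x7FCE0E3C4AB36084

Stored little-endian, the bytes at ascending addresses are 7F CE 0E 3C 4A B3 60 84.
Read back as big-endian, the last byte is least significant, giving 0x7FCE0E3C4AB36084.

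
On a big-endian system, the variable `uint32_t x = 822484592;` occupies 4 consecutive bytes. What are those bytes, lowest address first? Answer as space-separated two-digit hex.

31 06 1E 70

822484592 in hexadecimal, padded to 32 bits, is 0x31061E70.
Split into bytes (most-significant first): 31 06 1E 70.
Big-endian stores the most-significant byte at the lowest address.
So the memory order matches the most-significant-first order: 31 06 1E 70.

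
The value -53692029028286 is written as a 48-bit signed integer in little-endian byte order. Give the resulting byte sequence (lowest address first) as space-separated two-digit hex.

Two's complement of -53692029028286 in 48 bits: 53692029028286 = 0x30D5265147BE; invert → 0xCF2AD9AEB841; add 1 → 0xCF2AD9AEB842.
Split into bytes (most-significant first): CF 2A D9 AE B8 42.
Little-endian: lowest address holds the least-significant byte.
So at ascending addresses the bytes are 42 B8 AE D9 2A CF.

42 B8 AE D9 2A CF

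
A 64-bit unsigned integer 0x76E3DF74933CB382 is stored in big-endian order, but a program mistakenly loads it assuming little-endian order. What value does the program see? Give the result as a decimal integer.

Stored big-endian, the bytes at ascending addresses are 76 E3 DF 74 93 3C B3 82.
Read back as little-endian, the first byte is least significant, giving 0x82B33C9374DFE376.
0x82B33C9374DFE376 = 9417937849780527990.

9417937849780527990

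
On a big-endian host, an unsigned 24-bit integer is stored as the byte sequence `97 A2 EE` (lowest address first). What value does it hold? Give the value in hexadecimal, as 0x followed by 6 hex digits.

Big-endian stores the most-significant byte at the lowest address.
The bytes are already most-significant first: 0x97A2EE.

0x97A2EE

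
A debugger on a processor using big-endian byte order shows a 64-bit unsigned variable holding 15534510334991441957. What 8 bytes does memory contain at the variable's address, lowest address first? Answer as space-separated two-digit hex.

15534510334991441957 in hexadecimal, padded to 64 bits, is 0xD795AAD824CCA025.
Split into bytes (most-significant first): D7 95 AA D8 24 CC A0 25.
Big-endian stores the most-significant byte at the lowest address.
So the memory order matches the most-significant-first order: D7 95 AA D8 24 CC A0 25.

D7 95 AA D8 24 CC A0 25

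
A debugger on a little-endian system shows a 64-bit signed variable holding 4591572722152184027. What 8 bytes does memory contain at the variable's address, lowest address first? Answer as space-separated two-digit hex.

DB 18 41 48 10 8B B8 3F

4591572722152184027 in hexadecimal, padded to 64 bits, is 0x3FB88B10484118DB.
Split into bytes (most-significant first): 3F B8 8B 10 48 41 18 DB.
In little-endian order the low byte comes first in memory.
So at ascending addresses the bytes are DB 18 41 48 10 8B B8 3F.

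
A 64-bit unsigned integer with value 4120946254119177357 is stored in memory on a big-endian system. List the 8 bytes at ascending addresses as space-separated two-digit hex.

4120946254119177357 in hexadecimal, padded to 64 bits, is 0x39308AC8CF400C8D.
Split into bytes (most-significant first): 39 30 8A C8 CF 40 0C 8D.
Big-endian stores the most-significant byte at the lowest address.
So the memory order matches the most-significant-first order: 39 30 8A C8 CF 40 0C 8D.

39 30 8A C8 CF 40 0C 8D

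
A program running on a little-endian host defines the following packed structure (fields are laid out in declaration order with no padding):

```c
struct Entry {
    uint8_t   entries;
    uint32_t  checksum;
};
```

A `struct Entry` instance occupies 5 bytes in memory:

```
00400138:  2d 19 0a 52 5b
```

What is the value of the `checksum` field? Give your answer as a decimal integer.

1532103193

`checksum` follows `entries` (1 byte), so it starts at byte offset 1 and occupies 4 bytes.
Bytes at offsets 1..4: 19 0A 52 5B.
In little-endian order the low byte comes first in memory.
Reassemble most-significant byte first: 5B 52 0A 19 → 0x5B520A19.
0x5B520A19 = 1532103193.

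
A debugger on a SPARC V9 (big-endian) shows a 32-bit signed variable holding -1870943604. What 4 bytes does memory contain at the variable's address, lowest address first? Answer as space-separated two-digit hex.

90 7B AA 8C

Two's complement of -1870943604 in 32 bits: 1870943604 = 0x6F845574; invert → 0x907BAA8B; add 1 → 0x907BAA8C.
Split into bytes (most-significant first): 90 7B AA 8C.
Big-endian: lowest address holds the most-significant byte.
So the memory order matches the most-significant-first order: 90 7B AA 8C.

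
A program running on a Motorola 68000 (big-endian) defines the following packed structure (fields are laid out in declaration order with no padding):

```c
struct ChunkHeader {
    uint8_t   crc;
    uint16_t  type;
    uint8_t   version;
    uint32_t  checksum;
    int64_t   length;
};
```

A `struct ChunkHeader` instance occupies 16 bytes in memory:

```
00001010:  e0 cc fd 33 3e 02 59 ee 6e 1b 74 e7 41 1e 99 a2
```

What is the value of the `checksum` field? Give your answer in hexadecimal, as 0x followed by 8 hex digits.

0x3E0259EE

`checksum` follows `crc` (1 B), `type` (2 B), `version` (1 B), so it starts at offset 1 + 2 + 1 = 4 and occupies 4 bytes.
Bytes at offsets 4..7: 3E 02 59 EE.
Big-endian stores the most-significant byte at the lowest address.
The bytes are already most-significant first: 0x3E0259EE.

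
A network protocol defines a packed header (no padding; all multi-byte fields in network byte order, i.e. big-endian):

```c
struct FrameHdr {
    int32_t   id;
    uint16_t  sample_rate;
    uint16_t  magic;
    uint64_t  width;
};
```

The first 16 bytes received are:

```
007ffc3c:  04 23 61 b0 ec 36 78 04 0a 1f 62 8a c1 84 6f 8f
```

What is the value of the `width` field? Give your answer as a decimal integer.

`width` follows `id` (4 B), `sample_rate` (2 B), `magic` (2 B), so it starts at offset 4 + 2 + 2 = 8 and occupies 8 bytes.
Bytes at offsets 8..15: 0A 1F 62 8A C1 84 6F 8F.
Big-endian stores the most-significant byte at the lowest address.
The bytes are already most-significant first: 0x0A1F628AC1846F8F.
0x0A1F628AC1846F8F = 729410012749000591.

729410012749000591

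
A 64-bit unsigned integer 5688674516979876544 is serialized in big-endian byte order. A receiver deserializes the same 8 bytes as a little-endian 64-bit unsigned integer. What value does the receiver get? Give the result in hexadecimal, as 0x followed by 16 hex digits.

0xC0026753553BF24E

5688674516979876544 in 64-bit hexadecimal is 0x4EF23B55536702C0.
Stored big-endian, the bytes at ascending addresses are 4E F2 3B 55 53 67 02 C0.
Read back as little-endian, the first byte is least significant, giving 0xC0026753553BF24E.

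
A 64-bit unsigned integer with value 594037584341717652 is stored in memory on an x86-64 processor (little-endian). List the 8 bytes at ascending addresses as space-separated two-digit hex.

94 52 EB 1D 09 72 3E 08

594037584341717652 in hexadecimal, padded to 64 bits, is 0x083E72091DEB5294.
Split into bytes (most-significant first): 08 3E 72 09 1D EB 52 94.
Little-endian stores the least-significant byte at the lowest address.
So at ascending addresses the bytes are 94 52 EB 1D 09 72 3E 08.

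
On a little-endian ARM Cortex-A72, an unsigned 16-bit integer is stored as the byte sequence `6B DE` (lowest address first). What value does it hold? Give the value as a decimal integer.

56939

Little-endian stores the least-significant byte at the lowest address.
Reassemble most-significant byte first: DE 6B → 0xDE6B.
0xDE6B = 56939.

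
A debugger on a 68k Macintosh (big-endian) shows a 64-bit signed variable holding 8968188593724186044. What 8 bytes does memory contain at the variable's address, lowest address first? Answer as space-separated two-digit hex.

7C 75 68 02 AF A3 DD BC

8968188593724186044 in hexadecimal, padded to 64 bits, is 0x7C756802AFA3DDBC.
Split into bytes (most-significant first): 7C 75 68 02 AF A3 DD BC.
Big-endian stores the most-significant byte at the lowest address.
So the memory order matches the most-significant-first order: 7C 75 68 02 AF A3 DD BC.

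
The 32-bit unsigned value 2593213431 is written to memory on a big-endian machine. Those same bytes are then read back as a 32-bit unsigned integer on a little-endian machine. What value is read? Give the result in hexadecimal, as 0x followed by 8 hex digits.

2593213431 in 32-bit hexadecimal is 0x9A914BF7.
Stored big-endian, the bytes at ascending addresses are 9A 91 4B F7.
Read back as little-endian, the first byte is least significant, giving 0xF74B919A.

0xF74B919A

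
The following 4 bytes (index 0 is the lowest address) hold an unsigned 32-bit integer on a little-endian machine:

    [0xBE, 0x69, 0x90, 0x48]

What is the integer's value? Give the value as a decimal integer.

Little-endian stores the least-significant byte at the lowest address.
Reassemble most-significant byte first: 48 90 69 BE → 0x489069BE.
0x489069BE = 1217423806.

1217423806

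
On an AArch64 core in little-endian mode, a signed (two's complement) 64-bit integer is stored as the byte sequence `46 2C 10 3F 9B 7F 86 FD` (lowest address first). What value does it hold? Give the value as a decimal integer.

Little-endian stores the least-significant byte at the lowest address.
Reassemble most-significant byte first: FD 86 7F 9B 3F 10 2C 46 → 0xFD867F9B3F102C46.
Top bit is set, so as a signed 64-bit value this is 0xFD867F9B3F102C46 − 2^64 = -178314830479872954.

-178314830479872954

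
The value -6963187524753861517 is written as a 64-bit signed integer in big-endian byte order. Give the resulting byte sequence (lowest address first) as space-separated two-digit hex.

9F 5D C9 D6 BA 9D 54 73

Two's complement of -6963187524753861517 in 64 bits: 6963187524753861517 = 0x60A236294562AB8D; invert → 0x9F5DC9D6BA9D5472; add 1 → 0x9F5DC9D6BA9D5473.
Split into bytes (most-significant first): 9F 5D C9 D6 BA 9D 54 73.
In big-endian order the high byte comes first in memory.
So the memory order matches the most-significant-first order: 9F 5D C9 D6 BA 9D 54 73.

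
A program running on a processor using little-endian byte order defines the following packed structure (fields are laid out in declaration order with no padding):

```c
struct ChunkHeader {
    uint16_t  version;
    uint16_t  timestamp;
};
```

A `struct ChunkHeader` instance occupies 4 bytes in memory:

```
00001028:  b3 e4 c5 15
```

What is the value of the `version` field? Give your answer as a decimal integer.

58547

`version` is the first field, at byte offset 0, occupying 2 bytes.
Bytes at offsets 0..1: B3 E4.
Little-endian stores the least-significant byte at the lowest address.
Reassemble most-significant byte first: E4 B3 → 0xE4B3.
0xE4B3 = 58547.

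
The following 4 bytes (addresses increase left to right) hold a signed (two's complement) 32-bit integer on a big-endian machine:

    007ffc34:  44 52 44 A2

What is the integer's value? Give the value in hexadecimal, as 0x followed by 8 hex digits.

0x445244A2

In big-endian order the high byte comes first in memory.
The bytes are already most-significant first: 0x445244A2.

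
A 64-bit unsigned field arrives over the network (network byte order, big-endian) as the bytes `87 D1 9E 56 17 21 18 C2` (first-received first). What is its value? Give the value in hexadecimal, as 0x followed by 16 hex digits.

In big-endian order the high byte comes first in memory.
The bytes are already most-significant first: 0x87D19E56172118C2.

0x87D19E56172118C2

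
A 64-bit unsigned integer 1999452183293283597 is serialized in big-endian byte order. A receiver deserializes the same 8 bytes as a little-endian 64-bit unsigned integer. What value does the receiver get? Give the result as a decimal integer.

1999452183293283597 in 64-bit hexadecimal is 0x1BBF7B2ACA934D0D.
Stored big-endian, the bytes at ascending addresses are 1B BF 7B 2A CA 93 4D 0D.
Read back as little-endian, the first byte is least significant, giving 0x0D4D93CA2A7BBF1B.
0x0D4D93CA2A7BBF1B = 958584792205213467.

958584792205213467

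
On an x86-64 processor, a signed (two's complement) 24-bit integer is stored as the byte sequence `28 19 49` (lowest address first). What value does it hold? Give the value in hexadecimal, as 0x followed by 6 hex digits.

0x491928

Little-endian stores the least-significant byte at the lowest address.
Reassemble most-significant byte first: 49 19 28 → 0x491928.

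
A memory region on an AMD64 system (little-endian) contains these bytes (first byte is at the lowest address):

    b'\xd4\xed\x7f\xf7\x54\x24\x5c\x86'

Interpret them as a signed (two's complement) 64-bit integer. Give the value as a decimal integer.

-8765090827421618732

Little-endian: lowest address holds the least-significant byte.
Reassemble most-significant byte first: 86 5C 24 54 F7 7F ED D4 → 0x865C2454F77FEDD4.
Top bit is set, so as a signed 64-bit value this is 0x865C2454F77FEDD4 − 2^64 = -8765090827421618732.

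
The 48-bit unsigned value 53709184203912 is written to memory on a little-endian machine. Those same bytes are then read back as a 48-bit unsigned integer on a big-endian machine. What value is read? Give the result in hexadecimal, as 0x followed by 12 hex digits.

0x887CD824D930

53709184203912 in 48-bit hexadecimal is 0x30D924D87C88.
Stored little-endian, the bytes at ascending addresses are 88 7C D8 24 D9 30.
Read back as big-endian, the last byte is least significant, giving 0x887CD824D930.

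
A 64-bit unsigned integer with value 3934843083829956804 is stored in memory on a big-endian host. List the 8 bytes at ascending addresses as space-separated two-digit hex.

36 9B 5E EF E2 96 50 C4

3934843083829956804 in hexadecimal, padded to 64 bits, is 0x369B5EEFE29650C4.
Split into bytes (most-significant first): 36 9B 5E EF E2 96 50 C4.
Big-endian: lowest address holds the most-significant byte.
So the memory order matches the most-significant-first order: 36 9B 5E EF E2 96 50 C4.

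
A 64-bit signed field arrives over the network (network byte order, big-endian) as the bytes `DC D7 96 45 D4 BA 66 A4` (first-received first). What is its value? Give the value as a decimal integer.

Big-endian stores the most-significant byte at the lowest address.
The bytes are already most-significant first: 0xDCD79645D4BA66A4.
Top bit is set, so as a signed 64-bit value this is 0xDCD79645D4BA66A4 − 2^64 = -2533391038706719068.

-2533391038706719068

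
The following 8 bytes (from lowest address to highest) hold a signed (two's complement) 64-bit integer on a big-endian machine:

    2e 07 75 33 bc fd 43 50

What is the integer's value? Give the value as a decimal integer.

Big-endian stores the most-significant byte at the lowest address.
The bytes are already most-significant first: 0x2E077533BCFD4350.
0x2E077533BCFD4350 = 3316748515656155984.

3316748515656155984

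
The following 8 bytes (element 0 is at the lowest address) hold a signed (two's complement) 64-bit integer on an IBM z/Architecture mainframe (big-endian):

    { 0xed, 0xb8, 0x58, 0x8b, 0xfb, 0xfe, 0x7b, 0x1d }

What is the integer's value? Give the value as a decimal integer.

Big-endian stores the most-significant byte at the lowest address.
The bytes are already most-significant first: 0xEDB8588BFBFE7B1D.
Top bit is set, so as a signed 64-bit value this is 0xEDB8588BFBFE7B1D − 2^64 = -1317205532754412771.

-1317205532754412771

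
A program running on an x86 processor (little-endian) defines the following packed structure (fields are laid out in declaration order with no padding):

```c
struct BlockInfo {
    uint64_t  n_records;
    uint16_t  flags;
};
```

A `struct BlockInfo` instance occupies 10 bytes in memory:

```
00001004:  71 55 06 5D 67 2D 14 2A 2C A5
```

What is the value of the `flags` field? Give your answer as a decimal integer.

42284

`flags` follows `n_records` (8 bytes), so it starts at byte offset 8 and occupies 2 bytes.
Bytes at offsets 8..9: 2C A5.
Little-endian stores the least-significant byte at the lowest address.
Reassemble most-significant byte first: A5 2C → 0xA52C.
0xA52C = 42284.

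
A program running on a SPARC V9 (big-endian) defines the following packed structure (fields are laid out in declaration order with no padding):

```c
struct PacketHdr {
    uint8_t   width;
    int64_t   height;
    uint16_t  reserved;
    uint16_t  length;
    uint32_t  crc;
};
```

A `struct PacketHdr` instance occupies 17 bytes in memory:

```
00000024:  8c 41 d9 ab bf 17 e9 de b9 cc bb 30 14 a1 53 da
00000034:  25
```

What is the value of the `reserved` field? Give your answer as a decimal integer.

`reserved` follows `width` (1 B), `height` (8 B), so it starts at offset 1 + 8 = 9 and occupies 2 bytes.
Bytes at offsets 9..10: CC BB.
Big-endian: lowest address holds the most-significant byte.
The bytes are already most-significant first: 0xCCBB.
0xCCBB = 52411.

52411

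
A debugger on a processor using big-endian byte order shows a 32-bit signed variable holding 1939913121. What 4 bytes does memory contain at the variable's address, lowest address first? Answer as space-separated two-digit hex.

1939913121 in hexadecimal, padded to 32 bits, is 0x73A0B9A1.
Split into bytes (most-significant first): 73 A0 B9 A1.
Big-endian stores the most-significant byte at the lowest address.
So the memory order matches the most-significant-first order: 73 A0 B9 A1.

73 A0 B9 A1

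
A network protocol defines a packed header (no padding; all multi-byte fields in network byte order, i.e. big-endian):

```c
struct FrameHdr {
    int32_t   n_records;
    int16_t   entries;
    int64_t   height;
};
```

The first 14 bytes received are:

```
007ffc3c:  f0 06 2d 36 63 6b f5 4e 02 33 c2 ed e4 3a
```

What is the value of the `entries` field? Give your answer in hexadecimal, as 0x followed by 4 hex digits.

`entries` follows `n_records` (4 bytes), so it starts at byte offset 4 and occupies 2 bytes.
Bytes at offsets 4..5: 63 6B.
Big-endian stores the most-significant byte at the lowest address.
The bytes are already most-significant first: 0x636B.

0x636B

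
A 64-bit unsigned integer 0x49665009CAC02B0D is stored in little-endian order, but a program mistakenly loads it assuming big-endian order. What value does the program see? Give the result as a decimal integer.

Stored little-endian, the bytes at ascending addresses are 0D 2B C0 CA 09 50 66 49.
Read back as big-endian, the last byte is least significant, giving 0x0D2BC0CA09506649.
0x0D2BC0CA09506649 = 949064120463812169.

949064120463812169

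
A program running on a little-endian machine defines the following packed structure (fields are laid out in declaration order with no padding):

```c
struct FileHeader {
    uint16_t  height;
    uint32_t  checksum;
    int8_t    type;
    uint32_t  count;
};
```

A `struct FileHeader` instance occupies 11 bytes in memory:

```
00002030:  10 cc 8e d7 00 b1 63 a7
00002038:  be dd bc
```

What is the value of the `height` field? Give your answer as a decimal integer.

`height` is the first field, at byte offset 0, occupying 2 bytes.
Bytes at offsets 0..1: 10 CC.
In little-endian order the low byte comes first in memory.
Reassemble most-significant byte first: CC 10 → 0xCC10.
0xCC10 = 52240.

52240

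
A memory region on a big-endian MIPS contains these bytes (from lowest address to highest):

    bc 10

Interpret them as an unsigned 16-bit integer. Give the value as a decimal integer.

48144

In big-endian order the high byte comes first in memory.
The bytes are already most-significant first: 0xBC10.
0xBC10 = 48144.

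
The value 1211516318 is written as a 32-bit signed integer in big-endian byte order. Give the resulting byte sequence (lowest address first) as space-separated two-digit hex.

1211516318 in hexadecimal, padded to 32 bits, is 0x4836459E.
Split into bytes (most-significant first): 48 36 45 9E.
In big-endian order the high byte comes first in memory.
So the memory order matches the most-significant-first order: 48 36 45 9E.

48 36 45 9E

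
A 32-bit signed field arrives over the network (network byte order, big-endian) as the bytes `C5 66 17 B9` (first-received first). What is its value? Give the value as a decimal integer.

-983164999

Big-endian: lowest address holds the most-significant byte.
The bytes are already most-significant first: 0xC56617B9.
Top bit is set, so as a signed 32-bit value this is 0xC56617B9 − 2^32 = -983164999.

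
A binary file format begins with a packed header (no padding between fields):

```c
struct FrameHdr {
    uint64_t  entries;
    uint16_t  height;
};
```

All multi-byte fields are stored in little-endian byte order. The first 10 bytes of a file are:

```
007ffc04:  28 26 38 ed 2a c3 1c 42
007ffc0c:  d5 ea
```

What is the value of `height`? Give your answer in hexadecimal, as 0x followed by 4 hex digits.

0xEAD5

`height` follows `entries` (8 bytes), so it starts at byte offset 8 and occupies 2 bytes.
Bytes at offsets 8..9: D5 EA.
Little-endian stores the least-significant byte at the lowest address.
Reassemble most-significant byte first: EA D5 → 0xEAD5.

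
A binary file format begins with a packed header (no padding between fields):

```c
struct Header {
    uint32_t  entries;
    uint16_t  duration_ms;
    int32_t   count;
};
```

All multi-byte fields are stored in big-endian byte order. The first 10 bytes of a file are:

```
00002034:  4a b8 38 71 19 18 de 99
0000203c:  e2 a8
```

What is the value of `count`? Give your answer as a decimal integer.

`count` follows `entries` (4 B), `duration_ms` (2 B), so it starts at offset 4 + 2 = 6 and occupies 4 bytes.
Bytes at offsets 6..9: DE 99 E2 A8.
In big-endian order the high byte comes first in memory.
The bytes are already most-significant first: 0xDE99E2A8.
Top bit is set, so as a signed 32-bit value this is 0xDE99E2A8 − 2^32 = -560340312.

-560340312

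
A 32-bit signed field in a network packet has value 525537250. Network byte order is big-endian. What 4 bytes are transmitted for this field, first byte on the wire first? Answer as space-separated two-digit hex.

525537250 in hexadecimal, padded to 32 bits, is 0x1F530FE2.
Split into bytes (most-significant first): 1F 53 0F E2.
Big-endian: lowest address holds the most-significant byte.
So the memory order matches the most-significant-first order: 1F 53 0F E2.

1F 53 0F E2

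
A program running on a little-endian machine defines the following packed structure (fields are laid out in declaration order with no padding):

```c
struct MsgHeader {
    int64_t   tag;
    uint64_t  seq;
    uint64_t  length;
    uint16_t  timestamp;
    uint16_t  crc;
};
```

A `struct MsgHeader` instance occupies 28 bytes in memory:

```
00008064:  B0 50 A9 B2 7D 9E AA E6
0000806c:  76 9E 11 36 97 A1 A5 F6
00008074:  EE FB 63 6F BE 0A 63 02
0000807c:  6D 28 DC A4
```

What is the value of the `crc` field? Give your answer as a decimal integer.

42204

`crc` follows `tag` (8 B), `seq` (8 B), `length` (8 B), `timestamp` (2 B), so it starts at offset 8 + 8 + 8 + 2 = 26 and occupies 2 bytes.
Bytes at offsets 26..27: DC A4.
Little-endian stores the least-significant byte at the lowest address.
Reassemble most-significant byte first: A4 DC → 0xA4DC.
0xA4DC = 42204.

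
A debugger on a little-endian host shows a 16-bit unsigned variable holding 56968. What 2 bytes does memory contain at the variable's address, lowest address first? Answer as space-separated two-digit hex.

88 DE

56968 in hexadecimal, padded to 16 bits, is 0xDE88.
Split into bytes (most-significant first): DE 88.
Little-endian: lowest address holds the least-significant byte.
So at ascending addresses the bytes are 88 DE.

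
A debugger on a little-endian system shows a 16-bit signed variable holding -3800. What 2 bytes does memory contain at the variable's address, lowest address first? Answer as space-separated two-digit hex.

28 F1

Two's complement of -3800 in 16 bits: 3800 = 0x0ED8; invert → 0xF127; add 1 → 0xF128.
Split into bytes (most-significant first): F1 28.
Little-endian stores the least-significant byte at the lowest address.
So at ascending addresses the bytes are 28 F1.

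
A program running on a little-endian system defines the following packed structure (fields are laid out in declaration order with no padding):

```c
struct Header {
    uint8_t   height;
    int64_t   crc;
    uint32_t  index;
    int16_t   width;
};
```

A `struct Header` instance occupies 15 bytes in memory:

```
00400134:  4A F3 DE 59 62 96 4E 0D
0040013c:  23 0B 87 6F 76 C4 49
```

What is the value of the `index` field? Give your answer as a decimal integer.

1987020555

`index` follows `height` (1 B), `crc` (8 B), so it starts at offset 1 + 8 = 9 and occupies 4 bytes.
Bytes at offsets 9..12: 0B 87 6F 76.
In little-endian order the low byte comes first in memory.
Reassemble most-significant byte first: 76 6F 87 0B → 0x766F870B.
0x766F870B = 1987020555.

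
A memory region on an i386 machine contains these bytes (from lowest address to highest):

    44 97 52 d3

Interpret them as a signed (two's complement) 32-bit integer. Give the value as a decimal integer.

-749562044

In little-endian order the low byte comes first in memory.
Reassemble most-significant byte first: D3 52 97 44 → 0xD3529744.
Top bit is set, so as a signed 32-bit value this is 0xD3529744 − 2^32 = -749562044.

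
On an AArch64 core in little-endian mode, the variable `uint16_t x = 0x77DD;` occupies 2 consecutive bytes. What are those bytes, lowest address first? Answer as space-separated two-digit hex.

DD 77

Split into bytes (most-significant first): 77 DD.
Little-endian stores the least-significant byte at the lowest address.
So at ascending addresses the bytes are DD 77.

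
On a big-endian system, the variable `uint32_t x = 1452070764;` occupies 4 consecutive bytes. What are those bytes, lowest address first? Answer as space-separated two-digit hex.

1452070764 in hexadecimal, padded to 32 bits, is 0x568CD76C.
Split into bytes (most-significant first): 56 8C D7 6C.
In big-endian order the high byte comes first in memory.
So the memory order matches the most-significant-first order: 56 8C D7 6C.

56 8C D7 6C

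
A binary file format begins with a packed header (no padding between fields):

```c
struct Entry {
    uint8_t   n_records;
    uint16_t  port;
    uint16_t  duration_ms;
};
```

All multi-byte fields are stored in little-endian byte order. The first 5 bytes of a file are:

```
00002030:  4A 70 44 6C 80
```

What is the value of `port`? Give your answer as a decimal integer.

`port` follows `n_records` (1 byte), so it starts at byte offset 1 and occupies 2 bytes.
Bytes at offsets 1..2: 70 44.
In little-endian order the low byte comes first in memory.
Reassemble most-significant byte first: 44 70 → 0x4470.
0x4470 = 17520.

17520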